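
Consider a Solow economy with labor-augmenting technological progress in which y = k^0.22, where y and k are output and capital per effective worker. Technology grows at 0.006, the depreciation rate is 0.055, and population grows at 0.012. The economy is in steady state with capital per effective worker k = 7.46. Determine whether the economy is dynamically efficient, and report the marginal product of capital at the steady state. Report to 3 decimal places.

Break-even investment rate: n + g + δ = 0.012 + 0.006 + 0.055 = 0.073.
MPK = 0.22·k^(0.22−1) = 0.22·7.46^(-0.78) ≈ 0.0459.
MPK < 0.073, so the economy is dynamically inefficient (over-saving).

dynamically inefficient; MPK ≈ 0.046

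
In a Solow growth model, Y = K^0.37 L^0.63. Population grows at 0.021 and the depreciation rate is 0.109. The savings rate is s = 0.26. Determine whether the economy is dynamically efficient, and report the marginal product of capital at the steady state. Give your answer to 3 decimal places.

Break-even investment rate: n + δ = 0.021 + 0.109 = 0.13.
Steady-state k*: s·k^0.37 = 0.13·k gives k* = (0.26/0.13)^(1/0.63) ≈ 3.0049.
MPK = 0.37·3.0049^(-0.63) ≈ 0.1850.
MPK > n+δ = 0.13, so the economy is dynamically efficient (under-saving).

dynamically efficient; MPK ≈ 0.185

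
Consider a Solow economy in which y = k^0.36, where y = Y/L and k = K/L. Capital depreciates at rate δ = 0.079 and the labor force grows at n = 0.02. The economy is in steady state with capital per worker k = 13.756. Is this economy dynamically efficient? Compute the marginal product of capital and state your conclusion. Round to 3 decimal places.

Break-even investment rate: n + δ = 0.02 + 0.079 = 0.099.
MPK = 0.36·k^(0.36−1) = 0.36·13.756^(-0.64) ≈ 0.0672.
MPK < 0.099, so the economy is dynamically inefficient (over-saving).

dynamically inefficient; MPK ≈ 0.067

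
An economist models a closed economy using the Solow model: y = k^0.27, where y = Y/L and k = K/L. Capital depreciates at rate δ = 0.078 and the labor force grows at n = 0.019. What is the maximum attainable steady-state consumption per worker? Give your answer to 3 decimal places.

c_gold ≈ 1.066

Break-even investment rate: n + δ = 0.019 + 0.078 = 0.097.
At the golden rule the marginal product of capital equals n+δ: 0.27·k^(0.27−1) = 0.097. Solving, k_gold = (0.27/0.097)^(1/0.73) ≈ 4.0647.
y_gold = 4.0647^0.27 ≈ 1.4603.
c_gold = y_gold − (n+δ)·k_gold = 1.4603 − 0.097·4.0647 ≈ 1.0660.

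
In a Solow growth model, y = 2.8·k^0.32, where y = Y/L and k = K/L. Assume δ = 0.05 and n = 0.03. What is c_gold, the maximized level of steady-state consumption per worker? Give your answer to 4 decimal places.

c_gold ≈ 5.9349

Break-even investment rate: n + δ = 0.03 + 0.05 = 0.08.
Golden rule sets MPK = n+δ: 0.32·2.8·k^(0.32−1) = 0.08, so k_gold = (0.32·2.8/0.08)^(1/0.68) ≈ 34.9114.
y_gold = 2.8·34.9114^0.32 ≈ 8.7279.
c_gold = y_gold − (n+δ)·k_gold = 8.7279 − 0.08·34.9114 ≈ 5.9349.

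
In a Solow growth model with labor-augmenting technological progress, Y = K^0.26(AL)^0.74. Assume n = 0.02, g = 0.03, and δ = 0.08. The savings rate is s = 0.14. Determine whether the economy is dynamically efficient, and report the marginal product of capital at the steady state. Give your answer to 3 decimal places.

dynamically efficient; MPK ≈ 0.241

n + g + δ = 0.02 + 0.03 + 0.08 = 0.13.
Steady-state k*: s·k^0.26 = 0.13·k gives k* = (0.14/0.13)^(1/0.74) ≈ 1.1053.
MPK = 0.26·1.1053^(-0.74) ≈ 0.2414.
MPK > n+g+δ = 0.13, so the economy is dynamically efficient (under-saving).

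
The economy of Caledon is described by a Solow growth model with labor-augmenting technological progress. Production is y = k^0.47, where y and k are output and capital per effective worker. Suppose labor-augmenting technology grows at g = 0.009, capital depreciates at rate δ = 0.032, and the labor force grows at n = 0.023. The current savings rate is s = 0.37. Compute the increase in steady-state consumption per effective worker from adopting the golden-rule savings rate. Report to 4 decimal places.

Δc ≈ 0.1197

Break-even investment rate: n + g + δ = 0.023 + 0.009 + 0.032 = 0.064.
Current steady state (s = 0.37): k* = (0.37/0.064)^(1/0.53) ≈ 27.4017, y* = 27.4017^0.47 ≈ 4.7397, c* = (1−0.37)·4.7397 ≈ 2.9860.
At the golden rule the marginal product of capital equals n+g+δ: 0.47·k^(0.47−1) = 0.064. Solving, k_gold = (0.47/0.064)^(1/0.53) ≈ 43.0336.
y_gold = 43.0336^0.47 ≈ 5.8599, c_gold = y_gold − 0.064·k_gold ≈ 3.1057.
Gain: Δc = 3.1057 − 2.9860 ≈ 0.1197.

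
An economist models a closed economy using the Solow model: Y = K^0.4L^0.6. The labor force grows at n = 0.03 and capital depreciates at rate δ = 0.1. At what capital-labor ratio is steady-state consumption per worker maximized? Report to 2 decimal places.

n + δ = 0.03 + 0.1 = 0.13.
At the golden rule the marginal product of capital equals n+δ: 0.4·k^(0.4−1) = 0.13. Solving, k_gold = (0.4/0.13)^(1/0.6) ≈ 6.5092.

k_gold ≈ 6.51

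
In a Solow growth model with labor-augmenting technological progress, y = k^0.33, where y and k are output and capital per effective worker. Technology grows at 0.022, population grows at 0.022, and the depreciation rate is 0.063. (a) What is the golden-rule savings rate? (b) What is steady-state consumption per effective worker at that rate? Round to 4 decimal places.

(a) s_gold = 0.3300; (b) c_gold ≈ 1.1668

Break-even investment rate: n + g + δ = 0.022 + 0.022 + 0.063 = 0.107.
For Cobb-Douglas, s_gold equals capital's share: s_gold = 0.33.
Setting f'(k) = n+g+δ gives 0.33·k^(0.33−1) = 0.107, hence k_gold = (0.33/0.107)^(1/0.67) ≈ 5.3709.
y_gold = 5.3709^0.33 ≈ 1.7415; c_gold = (1−0.33)·y_gold ≈ 1.1668.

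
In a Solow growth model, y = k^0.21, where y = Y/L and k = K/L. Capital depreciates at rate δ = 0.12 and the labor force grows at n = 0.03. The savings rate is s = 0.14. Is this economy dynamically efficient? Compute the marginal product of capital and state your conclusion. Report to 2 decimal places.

dynamically efficient; MPK ≈ 0.22

Capital per worker breaks even when investment replaces (n + δ)·k; here n + δ = 0.15.
Steady-state k*: s·k^0.21 = 0.15·k gives k* = (0.14/0.15)^(1/0.79) ≈ 0.9164.
MPK = 0.21·0.9164^(-0.79) ≈ 0.2250.
MPK > n+δ = 0.15, so the economy is dynamically efficient (under-saving).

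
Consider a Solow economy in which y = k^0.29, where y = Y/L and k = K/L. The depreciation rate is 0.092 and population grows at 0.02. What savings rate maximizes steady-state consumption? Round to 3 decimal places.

n + δ = 0.02 + 0.092 = 0.112.
At the golden rule MPK = n+δ, and in any Cobb-Douglas steady state s = (n+δ)·k/y = MPK·k/y = capital's share 0.29.

s_gold = 0.290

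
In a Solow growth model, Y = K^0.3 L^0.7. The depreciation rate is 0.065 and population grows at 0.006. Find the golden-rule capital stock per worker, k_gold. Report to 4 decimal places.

n + δ = 0.006 + 0.065 = 0.071.
Maximizing c = f(k) − (n+δ)·k gives f'(k) = n+δ, i.e. 0.3·k^(0.3−1) = 0.071, so k_gold = (0.3/0.071)^(1/0.7) ≈ 7.8359.

k_gold ≈ 7.8359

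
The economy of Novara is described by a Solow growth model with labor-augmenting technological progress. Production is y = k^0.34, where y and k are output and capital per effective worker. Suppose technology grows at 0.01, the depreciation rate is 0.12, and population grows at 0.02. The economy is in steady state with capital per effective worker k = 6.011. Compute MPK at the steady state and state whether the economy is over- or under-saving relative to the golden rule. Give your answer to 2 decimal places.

over-saving; MPK ≈ 0.10

The effective depreciation rate is n + g + δ = 0.02 + 0.01 + 0.12 = 0.15.
MPK = 0.34·k^(0.34−1) = 0.34·6.011^(-0.66) ≈ 0.1041.
MPK < 0.15, so the economy is dynamically inefficient (over-saving).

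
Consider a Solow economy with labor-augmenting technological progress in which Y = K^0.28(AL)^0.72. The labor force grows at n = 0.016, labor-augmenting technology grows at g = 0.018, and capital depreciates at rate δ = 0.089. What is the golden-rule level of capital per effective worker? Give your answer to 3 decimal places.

k_gold ≈ 3.135

Capital per effective worker breaks even when investment replaces (n + g + δ)·k; here n + g + δ = 0.123.
Setting f'(k) = n+g+δ gives 0.28·k^(0.28−1) = 0.123, hence k_gold = (0.28/0.123)^(1/0.72) ≈ 3.1346.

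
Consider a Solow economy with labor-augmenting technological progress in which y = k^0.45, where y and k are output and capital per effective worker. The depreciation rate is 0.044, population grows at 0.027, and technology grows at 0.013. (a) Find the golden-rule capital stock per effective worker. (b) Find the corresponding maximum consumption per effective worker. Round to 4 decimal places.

(a) k_gold ≈ 21.1511; (b) c_gold ≈ 2.1715

n + g + δ = 0.027 + 0.013 + 0.044 = 0.084.
Setting f'(k) = n+g+δ gives 0.45·k^(0.45−1) = 0.084, hence k_gold = (0.45/0.084)^(1/0.55) ≈ 21.1511.
y_gold = 21.1511^0.45 ≈ 3.9482; c_gold = y_gold − 0.084·k_gold ≈ 2.1715.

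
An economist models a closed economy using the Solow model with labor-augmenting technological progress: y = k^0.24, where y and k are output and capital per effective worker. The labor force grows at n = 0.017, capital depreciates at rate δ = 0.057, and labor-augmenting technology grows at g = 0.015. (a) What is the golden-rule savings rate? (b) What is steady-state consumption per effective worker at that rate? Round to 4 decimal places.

(a) s_gold = 0.2400; (b) c_gold ≈ 1.0396

The effective depreciation rate is n + g + δ = 0.017 + 0.015 + 0.057 = 0.089.
For Cobb-Douglas, s_gold equals capital's share: s_gold = 0.24.
Golden rule sets MPK = n+g+δ: 0.24·k^(0.24−1) = 0.089, so k_gold = (0.24/0.089)^(1/0.76) ≈ 3.6887.
y_gold = 3.6887^0.24 ≈ 1.3679; c_gold = (1−0.24)·y_gold ≈ 1.0396.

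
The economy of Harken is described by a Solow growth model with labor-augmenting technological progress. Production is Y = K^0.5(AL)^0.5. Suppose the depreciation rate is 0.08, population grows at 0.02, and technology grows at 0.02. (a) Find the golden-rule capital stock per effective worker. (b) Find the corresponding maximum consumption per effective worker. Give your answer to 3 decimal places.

The effective depreciation rate is n + g + δ = 0.02 + 0.02 + 0.08 = 0.12.
Golden rule sets MPK = n+g+δ: 0.5·k^(0.5−1) = 0.12, so k_gold = (0.5/0.12)^(1/0.5) ≈ 17.3611.
y_gold = 17.3611^0.5 ≈ 4.1667; c_gold = y_gold − 0.12·k_gold ≈ 2.0833.

(a) k_gold ≈ 17.361; (b) c_gold ≈ 2.083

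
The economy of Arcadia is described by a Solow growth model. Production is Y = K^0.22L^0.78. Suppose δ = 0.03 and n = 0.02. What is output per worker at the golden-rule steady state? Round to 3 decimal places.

n + δ = 0.02 + 0.03 = 0.05.
Golden rule sets MPK = n+δ: 0.22·k^(0.22−1) = 0.05, so k_gold = (0.22/0.05)^(1/0.78) ≈ 6.6825.
Output: y_gold = k_gold^0.22 = 6.6825^0.22 ≈ 1.5188.

y_gold ≈ 1.519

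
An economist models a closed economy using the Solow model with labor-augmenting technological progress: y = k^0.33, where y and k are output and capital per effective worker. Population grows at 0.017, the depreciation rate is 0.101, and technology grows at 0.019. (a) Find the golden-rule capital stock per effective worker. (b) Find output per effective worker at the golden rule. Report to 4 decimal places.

The effective depreciation rate is n + g + δ = 0.017 + 0.019 + 0.101 = 0.137.
Setting f'(k) = n+g+δ gives 0.33·k^(0.33−1) = 0.137, hence k_gold = (0.33/0.137)^(1/0.67) ≈ 3.7140.
y_gold = 3.7140^0.33 ≈ 1.5419.

(a) k_gold ≈ 3.7140; (b) y_gold ≈ 1.5419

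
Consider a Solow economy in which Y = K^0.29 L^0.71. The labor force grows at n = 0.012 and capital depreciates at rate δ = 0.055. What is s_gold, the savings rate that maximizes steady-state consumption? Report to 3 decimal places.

s_gold = 0.290

The effective depreciation rate is n + δ = 0.012 + 0.055 = 0.067.
At the golden rule MPK = n+δ, and in any Cobb-Douglas steady state s = (n+δ)·k/y = MPK·k/y = capital's share 0.29.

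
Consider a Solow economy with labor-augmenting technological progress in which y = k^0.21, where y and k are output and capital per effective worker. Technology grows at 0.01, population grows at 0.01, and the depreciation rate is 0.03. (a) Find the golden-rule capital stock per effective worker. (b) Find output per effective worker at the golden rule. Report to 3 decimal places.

(a) k_gold ≈ 6.151; (b) y_gold ≈ 1.464

Break-even investment rate: n + g + δ = 0.01 + 0.01 + 0.03 = 0.05.
Maximizing c = f(k) − (n+g+δ)·k gives f'(k) = n+g+δ, i.e. 0.21·k^(0.21−1) = 0.05, so k_gold = (0.21/0.05)^(1/0.79) ≈ 6.1507.
y_gold = 6.1507^0.21 ≈ 1.4644.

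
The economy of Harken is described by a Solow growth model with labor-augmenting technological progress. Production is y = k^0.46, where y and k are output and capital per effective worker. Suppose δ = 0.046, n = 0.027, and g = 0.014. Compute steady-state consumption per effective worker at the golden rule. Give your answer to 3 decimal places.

c_gold ≈ 2.231

Capital per effective worker breaks even when investment replaces (n + g + δ)·k; here n + g + δ = 0.087.
Golden rule sets MPK = n+g+δ: 0.46·k^(0.46−1) = 0.087, so k_gold = (0.46/0.087)^(1/0.54) ≈ 21.8439.
y_gold = 21.8439^0.46 ≈ 4.1314.
c_gold = y_gold − (n+g+δ)·k_gold = 4.1314 − 0.087·21.8439 ≈ 2.2309.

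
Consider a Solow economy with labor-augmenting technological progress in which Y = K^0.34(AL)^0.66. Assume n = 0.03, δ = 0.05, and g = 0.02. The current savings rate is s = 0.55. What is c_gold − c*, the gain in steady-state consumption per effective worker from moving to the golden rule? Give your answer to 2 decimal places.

The effective depreciation rate is n + g + δ = 0.03 + 0.02 + 0.05 = 0.1.
Current steady state (s = 0.55): k* = (0.55/0.1)^(1/0.66) ≈ 13.2361, y* = 13.2361^0.34 ≈ 2.4066, c* = (1−0.55)·2.4066 ≈ 1.0830.
Setting f'(k) = n+g+δ gives 0.34·k^(0.34−1) = 0.1, hence k_gold = (0.34/0.1)^(1/0.66) ≈ 6.3866.
y_gold = 6.3866^0.34 ≈ 1.8784, c_gold = y_gold − 0.1·k_gold ≈ 1.2398.
Gain: Δc = 1.2398 − 1.0830 ≈ 0.1568.

Δc ≈ 0.16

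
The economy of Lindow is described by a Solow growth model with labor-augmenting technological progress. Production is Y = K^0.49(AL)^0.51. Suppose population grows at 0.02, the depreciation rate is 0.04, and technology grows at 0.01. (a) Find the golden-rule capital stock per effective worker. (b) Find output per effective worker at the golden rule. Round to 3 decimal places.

(a) k_gold ≈ 45.400; (b) y_gold ≈ 6.486

Break-even investment rate: n + g + δ = 0.02 + 0.01 + 0.04 = 0.07.
Maximizing c = f(k) − (n+g+δ)·k gives f'(k) = n+g+δ, i.e. 0.49·k^(0.49−1) = 0.07, so k_gold = (0.49/0.07)^(1/0.51) ≈ 45.3999.
y_gold = 45.3999^0.49 ≈ 6.4857.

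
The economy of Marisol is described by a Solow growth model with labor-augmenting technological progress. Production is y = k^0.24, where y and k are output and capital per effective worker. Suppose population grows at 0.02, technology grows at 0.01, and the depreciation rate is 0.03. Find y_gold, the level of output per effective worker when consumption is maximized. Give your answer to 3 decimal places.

n + g + δ = 0.02 + 0.01 + 0.03 = 0.06.
Golden rule sets MPK = n+g+δ: 0.24·k^(0.24−1) = 0.06, so k_gold = (0.24/0.06)^(1/0.76) ≈ 6.1970.
Output: y_gold = k_gold^0.24 = 6.1970^0.24 ≈ 1.5493.

y_gold ≈ 1.549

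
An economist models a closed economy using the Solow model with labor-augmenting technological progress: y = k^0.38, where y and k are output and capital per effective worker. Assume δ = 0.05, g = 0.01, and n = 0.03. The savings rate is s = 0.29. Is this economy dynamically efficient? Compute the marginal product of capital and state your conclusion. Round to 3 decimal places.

dynamically efficient; MPK ≈ 0.118

n + g + δ = 0.03 + 0.01 + 0.05 = 0.09.
Steady-state k*: s·k^0.38 = 0.09·k gives k* = (0.29/0.09)^(1/0.62) ≈ 6.6009.
MPK = 0.38·6.6009^(-0.62) ≈ 0.1179.
MPK > n+g+δ = 0.09, so the economy is dynamically efficient (under-saving).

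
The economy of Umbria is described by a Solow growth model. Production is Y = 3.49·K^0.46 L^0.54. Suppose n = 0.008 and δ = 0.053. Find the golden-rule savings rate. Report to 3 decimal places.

s_gold = 0.460

Capital per worker breaks even when investment replaces (n + δ)·k; here n + δ = 0.061.
At the golden rule MPK = n+δ, and in any Cobb-Douglas steady state s = (n+δ)·k/y = MPK·k/y = capital's share 0.46.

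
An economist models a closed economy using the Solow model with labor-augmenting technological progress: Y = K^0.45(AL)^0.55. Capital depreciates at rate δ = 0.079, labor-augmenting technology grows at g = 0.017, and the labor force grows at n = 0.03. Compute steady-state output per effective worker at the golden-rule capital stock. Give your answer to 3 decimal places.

n + g + δ = 0.03 + 0.017 + 0.079 = 0.126.
At the golden rule the marginal product of capital equals n+g+δ: 0.45·k^(0.45−1) = 0.126. Solving, k_gold = (0.45/0.126)^(1/0.55) ≈ 10.1197.
Output: y_gold = k_gold^0.45 = 10.1197^0.45 ≈ 2.8335.

y_gold ≈ 2.834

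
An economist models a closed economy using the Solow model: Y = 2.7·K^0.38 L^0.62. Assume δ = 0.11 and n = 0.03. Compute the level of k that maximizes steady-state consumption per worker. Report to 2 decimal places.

Capital per worker breaks even when investment replaces (n + δ)·k; here n + δ = 0.14.
Golden rule sets MPK = n+δ: 0.38·2.7·k^(0.38−1) = 0.14, so k_gold = (0.38·2.7/0.14)^(1/0.62) ≈ 24.8423.

k_gold ≈ 24.84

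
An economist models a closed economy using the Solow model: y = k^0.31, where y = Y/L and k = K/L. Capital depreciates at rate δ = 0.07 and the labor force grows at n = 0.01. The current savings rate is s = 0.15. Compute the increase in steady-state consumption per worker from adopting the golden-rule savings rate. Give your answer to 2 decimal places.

Capital per worker breaks even when investment replaces (n + δ)·k; here n + δ = 0.08.
Current steady state (s = 0.15): k* = (0.15/0.08)^(1/0.69) ≈ 2.4869, y* = 2.4869^0.31 ≈ 1.3263, c* = (1−0.15)·1.3263 ≈ 1.1274.
At the golden rule the marginal product of capital equals n+δ: 0.31·k^(0.31−1) = 0.08. Solving, k_gold = (0.31/0.08)^(1/0.69) ≈ 7.1214.
y_gold = 7.1214^0.31 ≈ 1.8378, c_gold = y_gold − 0.08·k_gold ≈ 1.2681.
Gain: Δc = 1.2681 − 1.1274 ≈ 0.1407.

Δc ≈ 0.14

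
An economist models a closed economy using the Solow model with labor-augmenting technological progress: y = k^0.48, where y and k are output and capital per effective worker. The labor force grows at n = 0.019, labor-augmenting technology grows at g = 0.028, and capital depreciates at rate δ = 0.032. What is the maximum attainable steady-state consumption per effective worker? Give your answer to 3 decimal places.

Break-even investment rate: n + g + δ = 0.019 + 0.028 + 0.032 = 0.079.
Setting f'(k) = n+g+δ gives 0.48·k^(0.48−1) = 0.079, hence k_gold = (0.48/0.079)^(1/0.52) ≈ 32.1329.
y_gold = 32.1329^0.48 ≈ 5.2885.
c_gold = y_gold − (n+g+δ)·k_gold = 5.2885 − 0.079·32.1329 ≈ 2.7500.

c_gold ≈ 2.750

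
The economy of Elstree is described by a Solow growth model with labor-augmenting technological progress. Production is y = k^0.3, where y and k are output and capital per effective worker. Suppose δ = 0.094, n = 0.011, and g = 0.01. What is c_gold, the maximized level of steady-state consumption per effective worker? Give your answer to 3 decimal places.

c_gold ≈ 1.056

The effective depreciation rate is n + g + δ = 0.011 + 0.01 + 0.094 = 0.115.
Golden rule sets MPK = n+g+δ: 0.3·k^(0.3−1) = 0.115, so k_gold = (0.3/0.115)^(1/0.7) ≈ 3.9345.
y_gold = 3.9345^0.3 ≈ 1.5082.
c_gold = y_gold − (n+g+δ)·k_gold = 1.5082 − 0.115·3.9345 ≈ 1.0558.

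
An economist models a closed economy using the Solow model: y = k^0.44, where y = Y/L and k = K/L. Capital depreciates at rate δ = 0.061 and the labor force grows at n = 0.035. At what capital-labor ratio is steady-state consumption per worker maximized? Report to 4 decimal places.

Capital per worker breaks even when investment replaces (n + δ)·k; here n + δ = 0.096.
At the golden rule the marginal product of capital equals n+δ: 0.44·k^(0.44−1) = 0.096. Solving, k_gold = (0.44/0.096)^(1/0.56) ≈ 15.1594.

k_gold ≈ 15.1594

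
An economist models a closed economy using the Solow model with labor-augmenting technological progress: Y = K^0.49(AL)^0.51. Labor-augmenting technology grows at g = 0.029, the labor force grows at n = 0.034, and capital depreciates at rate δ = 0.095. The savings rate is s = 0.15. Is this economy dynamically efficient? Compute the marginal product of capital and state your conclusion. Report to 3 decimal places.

dynamically efficient; MPK ≈ 0.516

Break-even investment rate: n + g + δ = 0.034 + 0.029 + 0.095 = 0.158.
Steady-state k*: s·k^0.49 = 0.158·k gives k* = (0.15/0.158)^(1/0.51) ≈ 0.9031.
MPK = 0.49·0.9031^(-0.51) ≈ 0.5161.
MPK > n+g+δ = 0.158, so the economy is dynamically efficient (under-saving).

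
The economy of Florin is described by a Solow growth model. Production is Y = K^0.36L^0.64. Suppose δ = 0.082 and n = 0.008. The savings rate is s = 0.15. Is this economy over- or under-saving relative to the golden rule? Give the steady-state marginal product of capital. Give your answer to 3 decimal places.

under-saving; MPK ≈ 0.216

n + δ = 0.008 + 0.082 = 0.09.
Steady-state k*: s·k^0.36 = 0.09·k gives k* = (0.15/0.09)^(1/0.64) ≈ 2.2215.
MPK = 0.36·2.2215^(-0.64) ≈ 0.2160.
MPK > n+δ = 0.09, so the economy is dynamically efficient (under-saving).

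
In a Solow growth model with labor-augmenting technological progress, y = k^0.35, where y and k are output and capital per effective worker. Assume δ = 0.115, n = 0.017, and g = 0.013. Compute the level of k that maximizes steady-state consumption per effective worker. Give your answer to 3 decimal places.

Break-even investment rate: n + g + δ = 0.017 + 0.013 + 0.115 = 0.145.
Maximizing c = f(k) − (n+g+δ)·k gives f'(k) = n+g+δ, i.e. 0.35·k^(0.35−1) = 0.145, so k_gold = (0.35/0.145)^(1/0.65) ≈ 3.8794.

k_gold ≈ 3.879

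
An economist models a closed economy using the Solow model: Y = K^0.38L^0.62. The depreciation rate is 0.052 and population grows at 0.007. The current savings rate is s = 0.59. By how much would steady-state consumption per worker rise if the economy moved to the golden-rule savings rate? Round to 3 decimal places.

Δc ≈ 0.260

The effective depreciation rate is n + δ = 0.007 + 0.052 = 0.059.
Current steady state (s = 0.59): k* = (0.59/0.059)^(1/0.62) ≈ 41.0113, y* = 41.0113^0.38 ≈ 4.1011, c* = (1−0.59)·4.1011 ≈ 1.6815.
At the golden rule the marginal product of capital equals n+δ: 0.38·k^(0.38−1) = 0.059. Solving, k_gold = (0.38/0.059)^(1/0.62) ≈ 20.1710.
y_gold = 20.1710^0.38 ≈ 3.1318, c_gold = y_gold − 0.059·k_gold ≈ 1.9417.
Gain: Δc = 1.9417 − 1.6815 ≈ 0.2603.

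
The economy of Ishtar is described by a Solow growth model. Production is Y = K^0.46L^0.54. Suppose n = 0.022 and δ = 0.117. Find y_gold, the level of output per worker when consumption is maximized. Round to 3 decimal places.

y_gold ≈ 2.772

Capital per worker breaks even when investment replaces (n + δ)·k; here n + δ = 0.139.
At the golden rule the marginal product of capital equals n+δ: 0.46·k^(0.46−1) = 0.139. Solving, k_gold = (0.46/0.139)^(1/0.54) ≈ 9.1725.
Output: y_gold = k_gold^0.46 = 9.1725^0.46 ≈ 2.7717.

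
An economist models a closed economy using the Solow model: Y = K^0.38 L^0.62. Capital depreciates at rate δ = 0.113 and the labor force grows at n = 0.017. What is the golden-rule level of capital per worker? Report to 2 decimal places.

k_gold ≈ 5.64

Capital per worker breaks even when investment replaces (n + δ)·k; here n + δ = 0.13.
Maximizing c = f(k) − (n+δ)·k gives f'(k) = n+δ, i.e. 0.38·k^(0.38−1) = 0.13, so k_gold = (0.38/0.13)^(1/0.62) ≈ 5.6410.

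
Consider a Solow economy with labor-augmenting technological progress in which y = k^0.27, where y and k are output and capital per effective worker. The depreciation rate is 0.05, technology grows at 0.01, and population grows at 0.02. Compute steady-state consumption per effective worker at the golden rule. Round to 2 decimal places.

n + g + δ = 0.02 + 0.01 + 0.05 = 0.08.
At the golden rule the marginal product of capital equals n+g+δ: 0.27·k^(0.27−1) = 0.08. Solving, k_gold = (0.27/0.08)^(1/0.73) ≈ 5.2925.
y_gold = 5.2925^0.27 ≈ 1.5682.
c_gold = y_gold − (n+g+δ)·k_gold = 1.5682 − 0.08·5.2925 ≈ 1.1448.

c_gold ≈ 1.14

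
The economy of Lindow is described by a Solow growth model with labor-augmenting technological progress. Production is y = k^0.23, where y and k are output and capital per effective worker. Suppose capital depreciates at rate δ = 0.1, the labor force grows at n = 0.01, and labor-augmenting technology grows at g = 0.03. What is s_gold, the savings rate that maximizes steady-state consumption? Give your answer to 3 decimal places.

s_gold = 0.230

Capital per effective worker breaks even when investment replaces (n + g + δ)·k; here n + g + δ = 0.14.
At the golden rule MPK = n+g+δ, and in any Cobb-Douglas steady state s = (n+g+δ)·k/y = MPK·k/y = capital's share 0.23.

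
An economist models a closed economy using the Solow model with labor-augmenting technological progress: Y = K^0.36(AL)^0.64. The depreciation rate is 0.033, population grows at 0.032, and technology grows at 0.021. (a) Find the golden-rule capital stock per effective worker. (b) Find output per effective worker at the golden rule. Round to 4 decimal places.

(a) k_gold ≈ 9.3663; (b) y_gold ≈ 2.2375

Break-even investment rate: n + g + δ = 0.032 + 0.021 + 0.033 = 0.086.
Setting f'(k) = n+g+δ gives 0.36·k^(0.36−1) = 0.086, hence k_gold = (0.36/0.086)^(1/0.64) ≈ 9.3663.
y_gold = 9.3663^0.36 ≈ 2.2375.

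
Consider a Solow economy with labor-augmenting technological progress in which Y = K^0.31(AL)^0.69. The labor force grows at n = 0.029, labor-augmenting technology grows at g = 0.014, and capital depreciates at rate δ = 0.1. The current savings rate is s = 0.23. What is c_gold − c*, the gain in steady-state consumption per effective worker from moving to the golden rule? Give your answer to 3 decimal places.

Δc ≈ 0.024

Capital per effective worker breaks even when investment replaces (n + g + δ)·k; here n + g + δ = 0.143.
Current steady state (s = 0.23): k* = (0.23/0.143)^(1/0.69) ≈ 1.9912, y* = 1.9912^0.31 ≈ 1.2380, c* = (1−0.23)·1.2380 ≈ 0.9533.
Maximizing c = f(k) − (n+g+δ)·k gives f'(k) = n+g+δ, i.e. 0.31·k^(0.31−1) = 0.143, so k_gold = (0.31/0.143)^(1/0.69) ≈ 3.0690.
y_gold = 3.0690^0.31 ≈ 1.4157, c_gold = y_gold − 0.143·k_gold ≈ 0.9768.
Gain: Δc = 0.9768 − 0.9533 ≈ 0.0236.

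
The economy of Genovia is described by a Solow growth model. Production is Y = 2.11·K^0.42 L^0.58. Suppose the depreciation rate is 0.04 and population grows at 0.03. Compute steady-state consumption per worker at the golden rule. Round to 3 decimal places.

c_gold ≈ 7.692

Capital per worker breaks even when investment replaces (n + δ)·k; here n + δ = 0.07.
Setting f'(k) = n+δ gives 0.42·2.11·k^(0.42−1) = 0.07, hence k_gold = (0.42·2.11/0.07)^(1/0.58) ≈ 79.5697.
y_gold = 2.11·79.5697^0.42 ≈ 13.2616.
c_gold = y_gold − (n+δ)·k_gold = 13.2616 − 0.07·79.5697 ≈ 7.6917.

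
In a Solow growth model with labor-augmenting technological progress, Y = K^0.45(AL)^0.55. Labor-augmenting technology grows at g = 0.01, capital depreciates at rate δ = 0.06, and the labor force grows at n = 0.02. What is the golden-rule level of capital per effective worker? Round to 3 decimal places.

k_gold ≈ 18.658

n + g + δ = 0.02 + 0.01 + 0.06 = 0.09.
At the golden rule the marginal product of capital equals n+g+δ: 0.45·k^(0.45−1) = 0.09. Solving, k_gold = (0.45/0.09)^(1/0.55) ≈ 18.6575.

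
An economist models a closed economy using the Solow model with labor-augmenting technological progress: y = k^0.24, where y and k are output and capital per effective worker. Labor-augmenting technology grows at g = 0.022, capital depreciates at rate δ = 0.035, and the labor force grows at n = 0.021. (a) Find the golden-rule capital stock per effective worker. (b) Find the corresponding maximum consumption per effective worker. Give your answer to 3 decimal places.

(a) k_gold ≈ 4.388; (b) c_gold ≈ 1.084

n + g + δ = 0.021 + 0.022 + 0.035 = 0.078.
Setting f'(k) = n+g+δ gives 0.24·k^(0.24−1) = 0.078, hence k_gold = (0.24/0.078)^(1/0.76) ≈ 4.3879.
y_gold = 4.3879^0.24 ≈ 1.4261; c_gold = y_gold − 0.078·k_gold ≈ 1.0838.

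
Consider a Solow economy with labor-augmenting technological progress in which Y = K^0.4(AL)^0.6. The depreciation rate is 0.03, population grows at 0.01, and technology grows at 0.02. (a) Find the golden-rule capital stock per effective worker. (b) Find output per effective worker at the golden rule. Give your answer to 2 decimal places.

(a) k_gold ≈ 23.61; (b) y_gold ≈ 3.54

Break-even investment rate: n + g + δ = 0.01 + 0.02 + 0.03 = 0.06.
Maximizing c = f(k) − (n+g+δ)·k gives f'(k) = n+g+δ, i.e. 0.4·k^(0.4−1) = 0.06, so k_gold = (0.4/0.06)^(1/0.6) ≈ 23.6146.
y_gold = 23.6146^0.4 ≈ 3.5422.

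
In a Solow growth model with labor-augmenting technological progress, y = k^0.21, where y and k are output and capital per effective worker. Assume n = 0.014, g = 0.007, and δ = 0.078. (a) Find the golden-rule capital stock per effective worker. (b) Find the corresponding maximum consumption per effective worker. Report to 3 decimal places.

(a) k_gold ≈ 2.591; (b) c_gold ≈ 0.965

n + g + δ = 0.014 + 0.007 + 0.078 = 0.099.
Maximizing c = f(k) − (n+g+δ)·k gives f'(k) = n+g+δ, i.e. 0.21·k^(0.21−1) = 0.099, so k_gold = (0.21/0.099)^(1/0.79) ≈ 2.5906.
y_gold = 2.5906^0.21 ≈ 1.2213; c_gold = y_gold − 0.099·k_gold ≈ 0.9648.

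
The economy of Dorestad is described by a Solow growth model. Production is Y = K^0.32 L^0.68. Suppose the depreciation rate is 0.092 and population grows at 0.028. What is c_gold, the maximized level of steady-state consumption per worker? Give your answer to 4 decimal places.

Capital per worker breaks even when investment replaces (n + δ)·k; here n + δ = 0.12.
Golden rule sets MPK = n+δ: 0.32·k^(0.32−1) = 0.12, so k_gold = (0.32/0.12)^(1/0.68) ≈ 4.2308.
y_gold = 4.2308^0.32 ≈ 1.5866.
c_gold = y_gold − (n+δ)·k_gold = 1.5866 − 0.12·4.2308 ≈ 1.0789.

c_gold ≈ 1.0789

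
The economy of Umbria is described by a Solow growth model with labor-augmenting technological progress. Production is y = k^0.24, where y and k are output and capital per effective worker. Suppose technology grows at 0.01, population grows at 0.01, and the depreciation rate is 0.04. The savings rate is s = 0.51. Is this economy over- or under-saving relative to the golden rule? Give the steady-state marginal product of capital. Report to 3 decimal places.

over-saving; MPK ≈ 0.028

Break-even investment rate: n + g + δ = 0.01 + 0.01 + 0.04 = 0.06.
Steady-state k*: s·k^0.24 = 0.06·k gives k* = (0.51/0.06)^(1/0.76) ≈ 16.7078.
MPK = 0.24·16.7078^(-0.76) ≈ 0.0282.
MPK < n+g+δ = 0.06, so the economy is dynamically inefficient (over-saving).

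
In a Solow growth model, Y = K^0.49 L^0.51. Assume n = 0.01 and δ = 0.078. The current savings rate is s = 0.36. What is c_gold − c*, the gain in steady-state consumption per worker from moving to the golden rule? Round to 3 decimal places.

Break-even investment rate: n + δ = 0.01 + 0.078 = 0.088.
Current steady state (s = 0.36): k* = (0.36/0.088)^(1/0.51) ≈ 15.8360, y* = 15.8360^0.49 ≈ 3.8710, c* = (1−0.36)·3.8710 ≈ 2.4775.
Maximizing c = f(k) − (n+δ)·k gives f'(k) = n+δ, i.e. 0.49·k^(0.49−1) = 0.088, so k_gold = (0.49/0.088)^(1/0.51) ≈ 28.9857.
y_gold = 28.9857^0.49 ≈ 5.2056, c_gold = y_gold − 0.088·k_gold ≈ 2.6548.
Gain: Δc = 2.6548 − 2.4775 ≈ 0.1774.

Δc ≈ 0.177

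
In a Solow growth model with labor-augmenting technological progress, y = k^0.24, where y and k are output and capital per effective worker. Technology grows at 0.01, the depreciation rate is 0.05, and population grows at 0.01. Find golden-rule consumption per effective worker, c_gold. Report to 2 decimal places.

c_gold ≈ 1.12

n + g + δ = 0.01 + 0.01 + 0.05 = 0.07.
Maximizing c = f(k) − (n+g+δ)·k gives f'(k) = n+g+δ, i.e. 0.24·k^(0.24−1) = 0.07, so k_gold = (0.24/0.07)^(1/0.76) ≈ 5.0594.
y_gold = 5.0594^0.24 ≈ 1.4756.
c_gold = y_gold − (n+g+δ)·k_gold = 1.4756 − 0.07·5.0594 ≈ 1.1215.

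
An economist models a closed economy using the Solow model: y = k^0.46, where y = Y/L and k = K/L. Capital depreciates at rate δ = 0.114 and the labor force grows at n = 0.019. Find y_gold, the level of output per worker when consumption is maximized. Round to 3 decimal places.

y_gold ≈ 2.878

n + δ = 0.019 + 0.114 = 0.133.
Maximizing c = f(k) − (n+δ)·k gives f'(k) = n+δ, i.e. 0.46·k^(0.46−1) = 0.133, so k_gold = (0.46/0.133)^(1/0.54) ≈ 9.9535.
Output: y_gold = k_gold^0.46 = 9.9535^0.46 ≈ 2.8779.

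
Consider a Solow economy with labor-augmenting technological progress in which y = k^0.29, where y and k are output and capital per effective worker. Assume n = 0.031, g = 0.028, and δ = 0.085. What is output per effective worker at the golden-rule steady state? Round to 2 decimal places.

y_gold ≈ 1.33

n + g + δ = 0.031 + 0.028 + 0.085 = 0.144.
At the golden rule the marginal product of capital equals n+g+δ: 0.29·k^(0.29−1) = 0.144. Solving, k_gold = (0.29/0.144)^(1/0.71) ≈ 2.6805.
Output: y_gold = k_gold^0.29 = 2.6805^0.29 ≈ 1.3310.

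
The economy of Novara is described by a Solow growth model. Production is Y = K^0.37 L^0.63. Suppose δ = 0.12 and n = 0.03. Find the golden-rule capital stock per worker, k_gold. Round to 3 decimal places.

Break-even investment rate: n + δ = 0.03 + 0.12 = 0.15.
Golden rule sets MPK = n+δ: 0.37·k^(0.37−1) = 0.15, so k_gold = (0.37/0.15)^(1/0.63) ≈ 4.1918.

k_gold ≈ 4.192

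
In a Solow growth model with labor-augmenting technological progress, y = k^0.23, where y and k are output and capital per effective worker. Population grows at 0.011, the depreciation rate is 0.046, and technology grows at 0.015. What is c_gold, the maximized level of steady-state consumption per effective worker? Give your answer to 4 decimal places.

c_gold ≈ 1.0893

n + g + δ = 0.011 + 0.015 + 0.046 = 0.072.
Golden rule sets MPK = n+g+δ: 0.23·k^(0.23−1) = 0.072, so k_gold = (0.23/0.072)^(1/0.77) ≈ 4.5192.
y_gold = 4.5192^0.23 ≈ 1.4147.
c_gold = y_gold − (n+g+δ)·k_gold = 1.4147 − 0.072·4.5192 ≈ 1.0893.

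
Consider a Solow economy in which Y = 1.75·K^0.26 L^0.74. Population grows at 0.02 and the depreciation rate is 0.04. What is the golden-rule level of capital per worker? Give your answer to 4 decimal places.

k_gold ≈ 15.4526

Break-even investment rate: n + δ = 0.02 + 0.04 = 0.06.
Maximizing c = f(k) − (n+δ)·k gives f'(k) = n+δ, i.e. 0.26·1.75·k^(0.26−1) = 0.06, so k_gold = (0.26·1.75/0.06)^(1/0.74) ≈ 15.4526.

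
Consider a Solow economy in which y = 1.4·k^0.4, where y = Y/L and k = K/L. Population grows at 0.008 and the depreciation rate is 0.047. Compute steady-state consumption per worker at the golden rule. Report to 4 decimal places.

Break-even investment rate: n + δ = 0.008 + 0.047 = 0.055.
Maximizing c = f(k) − (n+δ)·k gives f'(k) = n+δ, i.e. 0.4·1.4·k^(0.4−1) = 0.055, so k_gold = (0.4·1.4/0.055)^(1/0.6) ≈ 47.8309.
y_gold = 1.4·47.8309^0.4 ≈ 6.5768.
c_gold = y_gold − (n+δ)·k_gold = 6.5768 − 0.055·47.8309 ≈ 3.9461.

c_gold ≈ 3.9461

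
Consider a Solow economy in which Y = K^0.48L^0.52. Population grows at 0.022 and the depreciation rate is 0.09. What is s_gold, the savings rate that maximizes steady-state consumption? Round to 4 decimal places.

s_gold = 0.4800

Break-even investment rate: n + δ = 0.022 + 0.09 = 0.112.
At the golden rule MPK = n+δ, and in any Cobb-Douglas steady state s = (n+δ)·k/y = MPK·k/y = capital's share 0.48.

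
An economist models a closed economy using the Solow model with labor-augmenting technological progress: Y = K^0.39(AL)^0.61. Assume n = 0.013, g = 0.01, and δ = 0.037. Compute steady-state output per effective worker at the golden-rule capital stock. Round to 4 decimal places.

y_gold ≈ 3.3093

Capital per effective worker breaks even when investment replaces (n + g + δ)·k; here n + g + δ = 0.06.
Setting f'(k) = n+g+δ gives 0.39·k^(0.39−1) = 0.06, hence k_gold = (0.39/0.06)^(1/0.61) ≈ 21.5102.
Output: y_gold = k_gold^0.39 = 21.5102^0.39 ≈ 3.3093.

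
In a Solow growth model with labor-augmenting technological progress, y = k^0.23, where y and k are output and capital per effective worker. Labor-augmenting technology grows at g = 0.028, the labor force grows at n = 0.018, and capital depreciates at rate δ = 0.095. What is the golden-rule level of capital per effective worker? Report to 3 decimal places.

k_gold ≈ 1.888

Break-even investment rate: n + g + δ = 0.018 + 0.028 + 0.095 = 0.141.
At the golden rule the marginal product of capital equals n+g+δ: 0.23·k^(0.23−1) = 0.141. Solving, k_gold = (0.23/0.141)^(1/0.77) ≈ 1.8879.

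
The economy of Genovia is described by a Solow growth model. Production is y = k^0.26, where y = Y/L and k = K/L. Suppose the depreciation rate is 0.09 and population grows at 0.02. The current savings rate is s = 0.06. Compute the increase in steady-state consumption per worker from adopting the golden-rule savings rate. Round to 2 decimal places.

Δc ≈ 0.24

Capital per worker breaks even when investment replaces (n + δ)·k; here n + δ = 0.11.
Current steady state (s = 0.06): k* = (0.06/0.11)^(1/0.74) ≈ 0.4408, y* = 0.4408^0.26 ≈ 0.8082, c* = (1−0.06)·0.8082 ≈ 0.7597.
Maximizing c = f(k) − (n+δ)·k gives f'(k) = n+δ, i.e. 0.26·k^(0.26−1) = 0.11, so k_gold = (0.26/0.11)^(1/0.74) ≈ 3.1977.
y_gold = 3.1977^0.26 ≈ 1.3529, c_gold = y_gold − 0.11·k_gold ≈ 1.0011.
Gain: Δc = 1.0011 − 0.7597 ≈ 0.2414.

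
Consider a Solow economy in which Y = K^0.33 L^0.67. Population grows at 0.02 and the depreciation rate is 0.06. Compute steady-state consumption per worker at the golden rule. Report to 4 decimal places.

c_gold ≈ 1.3465

Capital per worker breaks even when investment replaces (n + δ)·k; here n + δ = 0.08.
Maximizing c = f(k) − (n+δ)·k gives f'(k) = n+δ, i.e. 0.33·k^(0.33−1) = 0.08, so k_gold = (0.33/0.08)^(1/0.67) ≈ 8.2898.
y_gold = 8.2898^0.33 ≈ 2.0096.
c_gold = y_gold − (n+δ)·k_gold = 2.0096 − 0.08·8.2898 ≈ 1.3465.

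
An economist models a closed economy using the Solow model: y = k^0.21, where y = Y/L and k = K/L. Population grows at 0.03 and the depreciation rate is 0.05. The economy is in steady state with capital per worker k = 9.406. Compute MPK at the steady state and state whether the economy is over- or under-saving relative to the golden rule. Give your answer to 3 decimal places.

Capital per worker breaks even when investment replaces (n + δ)·k; here n + δ = 0.08.
MPK = 0.21·k^(0.21−1) = 0.21·9.406^(-0.79) ≈ 0.0357.
MPK < 0.08, so the economy is dynamically inefficient (over-saving).

over-saving; MPK ≈ 0.036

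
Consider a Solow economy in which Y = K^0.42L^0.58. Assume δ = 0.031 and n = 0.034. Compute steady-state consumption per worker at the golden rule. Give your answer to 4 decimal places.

c_gold ≈ 2.2399

n + δ = 0.034 + 0.031 = 0.065.
Golden rule sets MPK = n+δ: 0.42·k^(0.42−1) = 0.065, so k_gold = (0.42/0.065)^(1/0.58) ≈ 24.9535.
y_gold = 24.9535^0.42 ≈ 3.8618.
c_gold = y_gold − (n+δ)·k_gold = 3.8618 − 0.065·24.9535 ≈ 2.2399.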